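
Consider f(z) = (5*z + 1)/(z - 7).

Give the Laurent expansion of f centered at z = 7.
Put w = z - (7), i.e. z = w + 7. The denominator is w, so it suffices to rewrite the numerator in powers of w.

P(z) = 5*z + 1
P(w + 7) = 36 + 5*w

Dividing each term by w:
  f = 36/w + 5

Substituting back w = z - 7:
  f(z) = 36/(z - 7) + 5

The series is finite because the numerator is a polynomial; the negative powers form the principal part, and the coefficient of 1/(z - 7) gives Res(f, 7) = 36.

Final answer: 36/(z - 7) + 5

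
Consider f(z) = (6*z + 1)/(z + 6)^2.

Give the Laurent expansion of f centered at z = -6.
Put w = z - (-6), i.e. z = w - 6. The denominator is w^2, so it suffices to rewrite the numerator in powers of w.

P(z) = 6*z + 1
P(w - 6) = -35 + 6*w

Dividing each term by w^2:
  f = -35/w^2 + 6/w

Substituting back w = z + 6:
  f(z) = -35/(z + 6)^2 + 6/(z + 6)

The series is finite because the numerator is a polynomial; the negative powers form the principal part, and the coefficient of 1/(z + 6) gives Res(f, -6) = 6.

Final answer: -35/(z + 6)^2 + 6/(z + 6)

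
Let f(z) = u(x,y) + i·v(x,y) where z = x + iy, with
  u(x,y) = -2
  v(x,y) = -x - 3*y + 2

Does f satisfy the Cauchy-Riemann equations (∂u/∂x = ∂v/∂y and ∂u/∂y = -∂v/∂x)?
∂u/∂x = 0
∂v/∂y = -3
∂u/∂y = 0
∂v/∂x = -1
∂u/∂x ≠ ∂v/∂y and ∂u/∂y ≠ -∂v/∂x; the Cauchy-Riemann equations are not satisfied, so f is not analytic.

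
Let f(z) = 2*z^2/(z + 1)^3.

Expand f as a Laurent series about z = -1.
2/(z + 1)^3 - 4/(z + 1)^2 + 2/(z + 1)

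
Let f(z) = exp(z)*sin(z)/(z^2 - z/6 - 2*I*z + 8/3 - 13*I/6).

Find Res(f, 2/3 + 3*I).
Write f(z) = P(z)/Q(z) with P(z) = exp(z)*sin(z) and Q(z) = z^2 - z/6 - 2*I*z + 8/3 - 13*I/6.
The denominator factors as Q(z) = (z - 2/3 - 3*I)*(z + 1/2 + I), so z = 2/3 + 3*I is a simple zero of Q and P is analytic there; z = 2/3 + 3*I is therefore a simple pole and
  Res(f, z₀) = P(z₀)/Q'(z₀).

Q'(z) = 2*z - 1/6 - 2*I, so Q'(2/3 + 3*I) = 7/6 + 4*I.
P(2/3 + 3*I) = exp(2/3 + 3*I)*sin(2/3 + 3*I).

Res(f, 2/3 + 3*I) = (exp(2/3 + 3*I)*sin(2/3 + 3*I))/(7/6 + 4*I) = (42/625 - 144*I/625)*exp(2/3 + 3*I)*sin(2/3 + 3*I)

Final answer: (42/625 - 144*I/625)*exp(2/3 + 3*I)*sin(2/3 + 3*I)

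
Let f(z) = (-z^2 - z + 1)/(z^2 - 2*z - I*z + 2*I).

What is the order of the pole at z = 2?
Factor the denominator:
  z^2 - 2*z - I*z + 2*I = (z - 2)*(z - I)

The numerator P(z) = -z^2 - z + 1 has P(2) = -5 ≠ 0, so no factor of (z - 2) cancels.
Near z = 2 we can therefore write f(z) = g(z)/(z - 2) with g analytic at 2 and g(2) ≠ 0 (g is the numerator divided by the remaining denominator factors).

Hence z = 2 is a pole of order 1.

Final answer: 1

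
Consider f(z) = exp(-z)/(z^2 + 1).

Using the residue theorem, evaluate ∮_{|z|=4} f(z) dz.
By the residue theorem, ∮_C f(z) dz = 2πi · (sum of the residues of f at the poles inside |z| = 4).

The denominator factors as (z + I)*(z - I), so the singularities of f are simple poles at z = -I, z = I.
  |-I|² = 1 < 16 = 4², so this pole is inside the contour.
  |I|² = 1 < 16 = 4², so this pole is inside the contour.

With P(z) = exp(-z) and Q(z) = z^2 + 1, each pole is simple, so Res(f, z₀) = P(z₀)/Q'(z₀) with Q'(z) = 2*z.
  Res(f, -I) = P(-I)/Q'(-I) = (exp(I))/(-2*I) = I*exp(I)/2
  Res(f, I) = P(I)/Q'(I) = (exp(-I))/(2*I) = -I*exp(-I)/2

Sum of residues inside C: -I*exp(-I)/2 + I*exp(I)/2
∮_C f(z) dz = 2πi · (-I*exp(-I)/2 + I*exp(I)/2) = -pi*exp(I) + pi*exp(-I)

Final answer: -pi*exp(I) + pi*exp(-I)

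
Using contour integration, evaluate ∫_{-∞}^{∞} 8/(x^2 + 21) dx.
Let f(z) = 8/(z^2 + 21). The denominator has no real zeros and deg Q - deg P = 2 ≥ 2, so the integral of f over the upper semicircle |z| = R tends to 0 as R → ∞. Closing the contour in the upper half-plane,
  ∫_{-∞}^{∞} f(x) dx = 2πi · Σ Res(f, z_k)  over the poles with Im z_k > 0.

Zeros of the denominator: z^2 + 21 = 0 gives z = ±sqrt(21)*I.
Upper half-plane: z = sqrt(21)*I (simple).

Each pole is a simple zero of Q(z) = z^2 + 21, so Res(f, z₀) = P(z₀)/Q'(z₀) with P(z) = 8, Q'(z) = 2*z:
  Res(f, sqrt(21)*I) = (8)/(2*sqrt(21)*I) = -4*sqrt(21)*I/21

∫_{-∞}^{∞} f(x) dx = 2πi · (-4*sqrt(21)*I/21) = 8*sqrt(21)*pi/21

Final answer: 8*sqrt(21)*pi/21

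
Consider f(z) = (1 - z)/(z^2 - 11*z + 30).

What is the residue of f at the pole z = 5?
4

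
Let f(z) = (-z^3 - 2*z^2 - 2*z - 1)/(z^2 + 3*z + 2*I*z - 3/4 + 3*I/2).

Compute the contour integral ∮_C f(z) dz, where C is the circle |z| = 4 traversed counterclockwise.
By the residue theorem, ∮_C f(z) dz = 2πi · (sum of the residues of f at the poles inside |z| = 4).

The denominator factors as (z + I/2)*(z + 3 + 3*I/2), so the singularities of f are simple poles at z = -I/2, z = -3 - 3*I/2.
  |-I/2|² = 1/4 < 16 = 4², so this pole is inside the contour.
  |-3 - 3*I/2|² = 45/4 < 16 = 4², so this pole is inside the contour.

With P(z) = -z^3 - 2*z^2 - 2*z - 1 and Q(z) = z^2 + 3*z + 2*I*z - 3/4 + 3*I/2, each pole is simple, so Res(f, z₀) = P(z₀)/Q'(z₀) with Q'(z) = 2*z + 3 + 2*I.
  Res(f, -I/2) = P(-I/2)/Q'(-I/2) = (-1/2 + 7*I/8)/(3 + I) = -1/16 + 5*I/16
  Res(f, -3 - 3*I/2) = P(-3 - 3*I/2)/Q'(-3 - 3*I/2) = (-7/4 + 177*I/8)/(-3 - I) = -27/16 - 109*I/16

Sum of residues inside C: -7/4 - 13*I/2
∮_C f(z) dz = 2πi · (-7/4 - 13*I/2) = pi*(13 - 7*I/2)

Final answer: pi*(13 - 7*I/2)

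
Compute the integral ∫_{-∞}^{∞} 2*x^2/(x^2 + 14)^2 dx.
Let f(z) = 2*z^2/(z^2 + 14)^2. The denominator has no real zeros and deg Q - deg P = 2 ≥ 2, so the integral of f over the upper semicircle |z| = R tends to 0 as R → ∞. Closing the contour in the upper half-plane,
  ∫_{-∞}^{∞} f(x) dx = 2πi · Σ Res(f, z_k)  over the poles with Im z_k > 0.

Zeros of the denominator: z^2 + 14 = 0 gives z = ±sqrt(14)*I.
Upper half-plane: z = sqrt(14)*I (a pole of order 2).

Write f(z) = g(z)/(z - sqrt(14)*I)^2 with g(z) = 2*z^2/(z + sqrt(14)*I)^2. For a double pole, Res(f, z₀) = g'(z₀):
  g'(z) = 4*sqrt(14)*I*z/(z + sqrt(14)*I)^3
  Res(f, sqrt(14)*I) = g'(sqrt(14)*I) = -sqrt(14)*I/28

∫_{-∞}^{∞} f(x) dx = 2πi · (-sqrt(14)*I/28) = sqrt(14)*pi/14

Final answer: sqrt(14)*pi/14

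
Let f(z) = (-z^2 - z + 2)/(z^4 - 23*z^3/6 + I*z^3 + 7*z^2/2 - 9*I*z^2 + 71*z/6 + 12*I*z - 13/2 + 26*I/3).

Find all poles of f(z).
The singularities of f are the zeros of the denominator. Factoring,
  z^4 - 23*z^3/6 + I*z^3 + 7*z^2/2 - 9*I*z^2 + 71*z/6 + 12*I*z - 13/2 + 26*I/3 = (z - 2 + I)*(z + 2/3 + I)*(z - 3 - 2*I)*(z + 1/2 + I)
so the candidates are z = 2 - I, z = -2/3 - I, z = 3 + 2*I, z = -1/2 - I.

Check the numerator P(z) = -z^2 - z + 2 at each one:
  P(2 - I) = -3 + 5*I ≠ 0, so z = 2 - I is a (simple) pole.
  P(-2/3 - I) = 29/9 - I/3 ≠ 0, so z = -2/3 - I is a (simple) pole.
  P(3 + 2*I) = -6 - 14*I ≠ 0, so z = 3 + 2*I is a (simple) pole.
  P(-1/2 - I) = 13/4 ≠ 0, so z = -1/2 - I is a (simple) pole.

Poles of f: {-2/3 - I, -1/2 - I, 2 - I, 3 + 2*I}

Final answer: {-2/3 - I, -1/2 - I, 2 - I, 3 + 2*I}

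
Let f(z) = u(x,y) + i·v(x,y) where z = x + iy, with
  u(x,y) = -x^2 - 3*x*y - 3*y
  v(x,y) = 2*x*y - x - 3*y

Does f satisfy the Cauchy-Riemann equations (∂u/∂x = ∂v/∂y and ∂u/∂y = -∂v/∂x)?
∂u/∂x = -2*x - 3*y
∂v/∂y = 2*x - 3
∂u/∂y = -3*x - 3
∂v/∂x = 2*y - 1
∂u/∂x ≠ ∂v/∂y and ∂u/∂y ≠ -∂v/∂x; the Cauchy-Riemann equations are not satisfied, so f is not analytic.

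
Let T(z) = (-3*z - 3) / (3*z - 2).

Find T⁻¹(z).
(2*z - 3)/(3*z + 3)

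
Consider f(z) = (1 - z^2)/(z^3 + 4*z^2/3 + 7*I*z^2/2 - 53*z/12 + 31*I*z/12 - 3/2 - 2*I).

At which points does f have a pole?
The singularities of f are the zeros of the denominator. Factoring,
  z^3 + 4*z^2/3 + 7*I*z^2/2 - 53*z/12 + 31*I*z/12 - 3/2 - 2*I = (z + 3/2 + 3*I/2)*(z + 1/3 + I)*(z - 1/2 + I)
so the candidates are z = -3/2 - 3*I/2, z = -1/3 - I, z = 1/2 - I.

Check the numerator P(z) = 1 - z^2 at each one:
  P(-3/2 - 3*I/2) = 1 - 9*I/2 ≠ 0, so z = -3/2 - 3*I/2 is a (simple) pole.
  P(-1/3 - I) = 17/9 - 2*I/3 ≠ 0, so z = -1/3 - I is a (simple) pole.
  P(1/2 - I) = 7/4 + I ≠ 0, so z = 1/2 - I is a (simple) pole.

Poles of f: {-3/2 - 3*I/2, -1/3 - I, 1/2 - I}

Final answer: {-3/2 - 3*I/2, -1/3 - I, 1/2 - I}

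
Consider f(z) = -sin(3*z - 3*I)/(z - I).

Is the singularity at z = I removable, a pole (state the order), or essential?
Let u = z - I. The argument of sin is 3*z - 3*I = 3u, so
  f = -sin(3u)/u = -((3u) - (3u)^3/6 + ...)/u = -3 + (9/2)*u^2 - ...
The Laurent expansion about u = 0 has no negative powers; equivalently lim_{z→I} f(z) = -3 exists and is finite.
So the singularity is removable.

Final answer: removable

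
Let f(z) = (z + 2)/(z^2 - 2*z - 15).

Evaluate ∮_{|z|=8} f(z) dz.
2*I*pi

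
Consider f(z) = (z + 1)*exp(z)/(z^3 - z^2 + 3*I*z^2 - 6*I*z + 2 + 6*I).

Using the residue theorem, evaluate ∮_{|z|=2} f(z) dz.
By the residue theorem, ∮_C f(z) dz = 2πi · (sum of the residues of f at the poles inside |z| = 2).

The denominator factors as (z - 1 + I)*(z + 1 + 3*I)*(z - 1 - I), so the singularities of f are simple poles at z = 1 - I, z = -1 - 3*I, z = 1 + I.
  |1 - I|² = 2 < 4 = 2², so this pole is inside the contour.
  |-1 - 3*I|² = 10 > 4 = 2², so this pole is outside the contour.
  |1 + I|² = 2 < 4 = 2², so this pole is inside the contour.

With P(z) = (z + 1)*exp(z) and Q(z) = z^3 - z^2 + 3*I*z^2 - 6*I*z + 2 + 6*I, each pole is simple, so Res(f, z₀) = P(z₀)/Q'(z₀) with Q'(z) = 3*z^2 - 2*z + 6*I*z - 6*I.
  Res(f, 1 - I) = P(1 - I)/Q'(1 - I) = ((2 - I)*exp(1 - I))/(4 - 4*I) = (3/8 + I/8)*exp(1 - I)
  Res(f, 1 + I) = P(1 + I)/Q'(1 + I) = ((2 + I)*exp(1 + I))/(-8 + 4*I) = (-3/20 - I/5)*exp(1 + I)

Sum of residues inside C: (3/8 + I/8)*exp(1 - I) + (-3/20 - I/5)*exp(1 + I)
∮_C f(z) dz = 2πi · ((3/8 + I/8)*exp(1 - I) + (-3/20 - I/5)*exp(1 + I)) = pi*(2/5 - 3*I/10)*exp(1 + I) + pi*(-1/4 + 3*I/4)*exp(1 - I)

Final answer: pi*(2/5 - 3*I/10)*exp(1 + I) + pi*(-1/4 + 3*I/4)*exp(1 - I)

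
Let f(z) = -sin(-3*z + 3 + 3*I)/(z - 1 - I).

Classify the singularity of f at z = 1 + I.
Let u = z - 1 - I. The argument of sin is -3*z + 3 + 3*I = -3u, so
  f = -sin(-3u)/u = -((-3u) - (-3u)^3/6 + ...)/u = 3 - (9/2)*u^2 + ...
The Laurent expansion about u = 0 has no negative powers; equivalently lim_{z→1 + I} f(z) = 3 exists and is finite.
So the singularity is removable.

Final answer: removable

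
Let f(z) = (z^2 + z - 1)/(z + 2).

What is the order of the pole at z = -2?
Factor the denominator:
  z + 2 = (z + 2)

The numerator P(z) = z^2 + z - 1 has P(-2) = 1 ≠ 0, so no factor of (z + 2) cancels.
Near z = -2 we can therefore write f(z) = g(z)/(z + 2) with g analytic at -2 and g(-2) ≠ 0 (g is just the numerator).

Hence z = -2 is a pole of order 1.

Final answer: 1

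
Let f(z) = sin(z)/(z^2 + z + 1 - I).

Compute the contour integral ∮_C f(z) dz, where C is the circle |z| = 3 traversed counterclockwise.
pi*(-2/5 + 4*I/5)*sinh(1) + pi*(4/5 + 2*I/5)*sin(1 + I)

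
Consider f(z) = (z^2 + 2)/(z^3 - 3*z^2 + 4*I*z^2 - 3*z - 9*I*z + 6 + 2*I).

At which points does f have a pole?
The singularities of f are the zeros of the denominator. Factoring,
  z^3 - 3*z^2 + 4*I*z^2 - 3*z - 9*I*z + 6 + 2*I = (z + 2*I)*(z - 2 + I)*(z - 1 + I)
so the candidates are z = -2*I, z = 2 - I, z = 1 - I.

Check the numerator P(z) = z^2 + 2 at each one:
  P(-2*I) = -2 ≠ 0, so z = -2*I is a (simple) pole.
  P(2 - I) = 5 - 4*I ≠ 0, so z = 2 - I is a (simple) pole.
  P(1 - I) = 2 - 2*I ≠ 0, so z = 1 - I is a (simple) pole.

Poles of f: {-2*I, 1 - I, 2 - I}

Final answer: {-2*I, 1 - I, 2 - I}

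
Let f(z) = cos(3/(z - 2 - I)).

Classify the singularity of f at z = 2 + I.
Let u = z - 2 - I. Then
  cos(3/u) = Σ_{k≥0} (-1)^k (3)^(2k)/((2k)!·u^(2k)) = 1 - 9/(2*u^2) + 27/(8*u^4) + ...
which has infinitely many negative powers of u, so cos(3/(z - 2 - I)) has an essential singularity at z = 2 + I.
So the singularity is essential.

Final answer: essential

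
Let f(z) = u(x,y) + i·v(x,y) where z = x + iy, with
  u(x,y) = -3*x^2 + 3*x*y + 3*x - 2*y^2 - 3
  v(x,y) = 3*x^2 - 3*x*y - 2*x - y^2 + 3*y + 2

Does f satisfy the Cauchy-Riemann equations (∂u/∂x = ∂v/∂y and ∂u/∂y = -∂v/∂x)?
∂u/∂x = -6*x + 3*y + 3
∂v/∂y = -3*x - 2*y + 3
∂u/∂y = 3*x - 4*y
∂v/∂x = 6*x - 3*y - 2
∂u/∂x ≠ ∂v/∂y and ∂u/∂y ≠ -∂v/∂x; the Cauchy-Riemann equations are not satisfied, so f is not analytic.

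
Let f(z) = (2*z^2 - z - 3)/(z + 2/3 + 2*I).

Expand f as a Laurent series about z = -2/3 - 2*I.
(-85/9 + 22*I/3)/(z + 2/3 + 2*I) - 11/3 - 8*I + 2*(z + 2/3 + 2*I)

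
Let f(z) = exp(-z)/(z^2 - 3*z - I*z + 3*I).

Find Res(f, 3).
Write f(z) = P(z)/Q(z) with P(z) = exp(-z) and Q(z) = z^2 - 3*z - I*z + 3*I.
The denominator factors as Q(z) = (z - 3)*(z - I), so z = 3 is a simple zero of Q and P is analytic there; z = 3 is therefore a simple pole and
  Res(f, z₀) = P(z₀)/Q'(z₀).

Q'(z) = 2*z - 3 - I, so Q'(3) = 3 - I.
P(3) = exp(-3).

Res(f, 3) = (exp(-3))/(3 - I) = (3/10 + I/10)*exp(-3)

Final answer: (3/10 + I/10)*exp(-3)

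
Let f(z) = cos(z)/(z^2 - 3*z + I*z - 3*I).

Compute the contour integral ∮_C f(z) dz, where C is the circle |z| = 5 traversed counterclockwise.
pi*(-1/5 - 3*I/5)*cosh(1) + pi*(1/5 + 3*I/5)*cos(3)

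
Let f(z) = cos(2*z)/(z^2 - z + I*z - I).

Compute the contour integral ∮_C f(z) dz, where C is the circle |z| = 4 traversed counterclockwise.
By the residue theorem, ∮_C f(z) dz = 2πi · (sum of the residues of f at the poles inside |z| = 4).

The denominator factors as (z + I)*(z - 1), so the singularities of f are simple poles at z = -I, z = 1.
  |-I|² = 1 < 16 = 4², so this pole is inside the contour.
  |1|² = 1 < 16 = 4², so this pole is inside the contour.

With P(z) = cos(2*z) and Q(z) = z^2 - z + I*z - I, each pole is simple, so Res(f, z₀) = P(z₀)/Q'(z₀) with Q'(z) = 2*z - 1 + I.
  Res(f, -I) = P(-I)/Q'(-I) = (cosh(2))/(-1 - I) = (-1/2 + I/2)*cosh(2)
  Res(f, 1) = P(1)/Q'(1) = (cos(2))/(1 + I) = (1/2 - I/2)*cos(2)

Sum of residues inside C: (1/2 - I/2)*cos(2) + (-1/2 + I/2)*cosh(2)
∮_C f(z) dz = 2πi · ((1/2 - I/2)*cos(2) + (-1/2 + I/2)*cosh(2)) = pi*(-1 - I)*cosh(2) + pi*(1 + I)*cos(2)

Final answer: pi*(-1 - I)*cosh(2) + pi*(1 + I)*cos(2)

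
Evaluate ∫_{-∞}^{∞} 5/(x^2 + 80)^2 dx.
sqrt(5)*pi/640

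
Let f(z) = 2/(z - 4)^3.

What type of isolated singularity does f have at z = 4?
pole of order 3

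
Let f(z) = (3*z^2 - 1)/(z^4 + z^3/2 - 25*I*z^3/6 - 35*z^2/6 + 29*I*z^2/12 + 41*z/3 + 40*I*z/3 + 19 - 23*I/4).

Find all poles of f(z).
{-3/2 + 2*I/3, -1 + 3*I/2, 3*I, 2 - I}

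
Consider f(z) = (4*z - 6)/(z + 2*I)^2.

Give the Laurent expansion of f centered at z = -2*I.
Put w = z - (-2*I), i.e. z = w - 2*I. The denominator is w^2, so it suffices to rewrite the numerator in powers of w.

P(z) = 4*z - 6
P(w - 2*I) = -6 - 8*I + 4*w

Dividing each term by w^2:
  f = (-6 - 8*I)/w^2 + 4/w

Substituting back w = z + 2*I:
  f(z) = (-6 - 8*I)/(z + 2*I)^2 + 4/(z + 2*I)

The series is finite because the numerator is a polynomial; the negative powers form the principal part, and the coefficient of 1/(z + 2*I) gives Res(f, -2*I) = 4.

Final answer: (-6 - 8*I)/(z + 2*I)^2 + 4/(z + 2*I)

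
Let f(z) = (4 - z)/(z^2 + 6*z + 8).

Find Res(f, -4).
Write f(z) = P(z)/Q(z) with P(z) = 4 - z and Q(z) = z^2 + 6*z + 8.
The denominator factors as Q(z) = (z + 4)*(z + 2), so z = -4 is a simple zero of Q and P is analytic there; z = -4 is therefore a simple pole and
  Res(f, z₀) = P(z₀)/Q'(z₀).

Q'(z) = 2*z + 6, so Q'(-4) = -2.
P(-4) = 8.

Res(f, -4) = (8)/(-2) = -4

Final answer: -4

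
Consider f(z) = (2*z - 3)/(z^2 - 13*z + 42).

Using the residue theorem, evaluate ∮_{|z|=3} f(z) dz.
By the residue theorem, ∮_C f(z) dz = 2πi · (sum of the residues of f at the poles inside |z| = 3).

The denominator factors as (z - 7)*(z - 6), so the singularities of f are simple poles at z = 7, z = 6.
  |7|² = 49 > 9 = 3², so this pole is outside the contour.
  |6|² = 36 > 9 = 3², so this pole is outside the contour.

No pole lies inside the contour, so f is analytic on and inside C and the integral is 0 (Cauchy's theorem).

Final answer: 0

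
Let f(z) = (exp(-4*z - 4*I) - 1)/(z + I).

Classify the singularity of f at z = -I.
Let u = z + I. The exponent is -4*z - 4*I = -4u, so
  f = (e^(-4u) - 1)/u = ((-4u) + (-4u)^2/2 + (-4u)^3/6 + ...)/u = -4 + (8)*u + (-32/3)*u^2 + ...
The Laurent expansion about u = 0 has no negative powers; equivalently lim_{z→-I} f(z) = -4 exists and is finite.
So the singularity is removable.

Final answer: removable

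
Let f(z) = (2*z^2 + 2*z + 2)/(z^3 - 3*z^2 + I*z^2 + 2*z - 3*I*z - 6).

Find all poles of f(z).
The singularities of f are the zeros of the denominator. Factoring,
  z^3 - 3*z^2 + I*z^2 + 2*z - 3*I*z - 6 = (z - I)*(z + 2*I)*(z - 3)
so the candidates are z = I, z = -2*I, z = 3.

Check the numerator P(z) = 2*z^2 + 2*z + 2 at each one:
  P(I) = 2*I ≠ 0, so z = I is a (simple) pole.
  P(-2*I) = -6 - 4*I ≠ 0, so z = -2*I is a (simple) pole.
  P(3) = 26 ≠ 0, so z = 3 is a (simple) pole.

Poles of f: {-2*I, I, 3}

Final answer: {-2*I, I, 3}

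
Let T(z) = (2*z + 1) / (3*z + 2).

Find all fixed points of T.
T(z) = z means 2*z + 1 = z*(3*z + 2), i.e.
  3*z^2 - 1 = 0.
Discriminant: (0)^2 - 4*(3)*(-1) = 12, so the roots are real.
  z = (0 ± sqrt(12))/(2*(3))
Fixed points: {-sqrt(3)/3, sqrt(3)/3}

Final answer: {-sqrt(3)/3, sqrt(3)/3}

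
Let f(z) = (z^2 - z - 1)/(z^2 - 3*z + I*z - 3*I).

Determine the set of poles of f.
{-I, 3}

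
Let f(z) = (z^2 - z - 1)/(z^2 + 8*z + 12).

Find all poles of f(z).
The singularities of f are the zeros of the denominator. Factoring,
  z^2 + 8*z + 12 = (z + 2)*(z + 6)
so the candidates are z = -2, z = -6.

Check the numerator P(z) = z^2 - z - 1 at each one:
  P(-2) = 5 ≠ 0, so z = -2 is a (simple) pole.
  P(-6) = 41 ≠ 0, so z = -6 is a (simple) pole.

Poles of f: {-6, -2}

Final answer: {-6, -2}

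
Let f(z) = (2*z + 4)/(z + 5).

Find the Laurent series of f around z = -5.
Put w = z - (-5), i.e. z = w - 5. The denominator is w, so it suffices to rewrite the numerator in powers of w.

P(z) = 2*z + 4
P(w - 5) = -6 + 2*w

Dividing each term by w:
  f = -6/w + 2

Substituting back w = z + 5:
  f(z) = -6/(z + 5) + 2

The series is finite because the numerator is a polynomial; the negative powers form the principal part, and the coefficient of 1/(z + 5) gives Res(f, -5) = -6.

Final answer: -6/(z + 5) + 2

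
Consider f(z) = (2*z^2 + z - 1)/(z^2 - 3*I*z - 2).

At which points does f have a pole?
The singularities of f are the zeros of the denominator. Factoring,
  z^2 - 3*I*z - 2 = (z - 2*I)*(z - I)
so the candidates are z = 2*I, z = I.

Check the numerator P(z) = 2*z^2 + z - 1 at each one:
  P(2*I) = -9 + 2*I ≠ 0, so z = 2*I is a (simple) pole.
  P(I) = -3 + I ≠ 0, so z = I is a (simple) pole.

Poles of f: {I, 2*I}

Final answer: {I, 2*I}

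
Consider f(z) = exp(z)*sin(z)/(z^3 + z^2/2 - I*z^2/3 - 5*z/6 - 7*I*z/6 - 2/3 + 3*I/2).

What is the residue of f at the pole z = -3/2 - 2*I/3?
Write f(z) = P(z)/Q(z) with P(z) = exp(z)*sin(z) and Q(z) = z^3 + z^2/2 - I*z^2/3 - 5*z/6 - 7*I*z/6 - 2/3 + 3*I/2.
The denominator factors as Q(z) = (z - I)*(z + 3/2 + 2*I/3)*(z - 1), so z = -3/2 - 2*I/3 is a simple zero of Q and P is analytic there; z = -3/2 - 2*I/3 is therefore a simple pole and
  Res(f, z₀) = P(z₀)/Q'(z₀).

Q'(z) = 3*z^2 + z - 2*I*z/3 - 5/6 - 7*I/6, so Q'(-3/2 - 2*I/3) = 95/36 + 31*I/6.
P(-3/2 - 2*I/3) = -exp(-3/2 - 2*I/3)*sin(3/2 + 2*I/3).

Res(f, -3/2 - 2*I/3) = (-exp(-3/2 - 2*I/3)*sin(3/2 + 2*I/3))/(95/36 + 31*I/6) = (-3420/43621 + 6696*I/43621)*exp(-3/2 - 2*I/3)*sin(3/2 + 2*I/3)

Final answer: (-3420/43621 + 6696*I/43621)*exp(-3/2 - 2*I/3)*sin(3/2 + 2*I/3)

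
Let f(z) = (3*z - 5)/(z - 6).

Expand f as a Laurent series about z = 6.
Put w = z - (6), i.e. z = w + 6. The denominator is w, so it suffices to rewrite the numerator in powers of w.

P(z) = 3*z - 5
P(w + 6) = 13 + 3*w

Dividing each term by w:
  f = 13/w + 3

Substituting back w = z - 6:
  f(z) = 13/(z - 6) + 3

The series is finite because the numerator is a polynomial; the negative powers form the principal part, and the coefficient of 1/(z - 6) gives Res(f, 6) = 13.

Final answer: 13/(z - 6) + 3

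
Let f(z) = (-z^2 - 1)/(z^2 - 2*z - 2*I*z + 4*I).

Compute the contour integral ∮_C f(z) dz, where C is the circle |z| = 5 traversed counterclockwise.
pi*(4 - 4*I)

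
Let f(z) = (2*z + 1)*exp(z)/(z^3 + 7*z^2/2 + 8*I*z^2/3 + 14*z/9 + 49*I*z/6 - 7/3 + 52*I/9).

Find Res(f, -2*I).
Write f(z) = P(z)/Q(z) with P(z) = (2*z + 1)*exp(z) and Q(z) = z^3 + 7*z^2/2 + 8*I*z^2/3 + 14*z/9 + 49*I*z/6 - 7/3 + 52*I/9.
The denominator factors as Q(z) = (z + 2 + I/3)*(z + 2*I)*(z + 3/2 + I/3), so z = -2*I is a simple zero of Q and P is analytic there; z = -2*I is therefore a simple pole and
  Res(f, z₀) = P(z₀)/Q'(z₀).

Q'(z) = 3*z^2 + 7*z + 16*I*z/3 + 14/9 + 49*I/6, so Q'(-2*I) = 2/9 - 35*I/6.
P(-2*I) = (1 - 4*I)*exp(-2*I).

Res(f, -2*I) = ((1 - 4*I)*exp(-2*I))/(2/9 - 35*I/6) = (7632/11041 + 1602*I/11041)*exp(-2*I)

Final answer: (7632/11041 + 1602*I/11041)*exp(-2*I)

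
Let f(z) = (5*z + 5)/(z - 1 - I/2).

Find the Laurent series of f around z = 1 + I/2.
(10 + 5*I/2)/(z - 1 - I/2) + 5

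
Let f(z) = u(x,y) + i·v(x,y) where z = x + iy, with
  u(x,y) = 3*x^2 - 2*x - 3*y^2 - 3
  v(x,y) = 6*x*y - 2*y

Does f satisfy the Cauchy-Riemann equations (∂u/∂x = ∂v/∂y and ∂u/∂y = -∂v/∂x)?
∂u/∂x = 6*x - 2
∂v/∂y = 6*x - 2
∂u/∂y = -6*y
∂v/∂x = 6*y
∂u/∂x = ∂v/∂y and ∂u/∂y = -∂v/∂x hold identically; f is analytic.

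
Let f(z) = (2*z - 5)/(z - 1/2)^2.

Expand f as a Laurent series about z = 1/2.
Put w = z - (1/2), i.e. z = w + 1/2. The denominator is w^2, so it suffices to rewrite the numerator in powers of w.

P(z) = 2*z - 5
P(w + 1/2) = -4 + 2*w

Dividing each term by w^2:
  f = -4/w^2 + 2/w

Substituting back w = z - 1/2:
  f(z) = -4/(z - 1/2)^2 + 2/(z - 1/2)

The series is finite because the numerator is a polynomial; the negative powers form the principal part, and the coefficient of 1/(z - 1/2) gives Res(f, 1/2) = 2.

Final answer: -4/(z - 1/2)^2 + 2/(z - 1/2)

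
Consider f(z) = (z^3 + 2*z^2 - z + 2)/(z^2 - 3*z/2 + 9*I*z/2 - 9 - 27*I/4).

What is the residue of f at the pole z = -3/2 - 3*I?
Write f(z) = P(z)/Q(z) with P(z) = z^3 + 2*z^2 - z + 2 and Q(z) = z^2 - 3*z/2 + 9*I*z/2 - 9 - 27*I/4.
The denominator factors as Q(z) = (z + 3/2 + 3*I)*(z - 3 + 3*I/2), so z = -3/2 - 3*I is a simple zero of Q and P is analytic there; z = -3/2 - 3*I is therefore a simple pole and
  Res(f, z₀) = P(z₀)/Q'(z₀).

Q'(z) = 2*z - 3/2 + 9*I/2, so Q'(-3/2 - 3*I) = -9/2 - 3*I/2.
P(-3/2 - 3*I) = 217/8 + 111*I/4.

Res(f, -3/2 - 3*I) = (217/8 + 111*I/4)/(-9/2 - 3*I/2) = -291/40 - 449*I/120

Final answer: -291/40 - 449*I/120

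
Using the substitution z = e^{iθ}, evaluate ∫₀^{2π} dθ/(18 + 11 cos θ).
2*sqrt(203)*pi/203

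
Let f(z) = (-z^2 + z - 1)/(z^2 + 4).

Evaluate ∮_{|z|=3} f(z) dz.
2*I*pi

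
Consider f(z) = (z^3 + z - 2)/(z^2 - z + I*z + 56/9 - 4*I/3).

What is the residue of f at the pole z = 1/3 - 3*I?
Write f(z) = P(z)/Q(z) with P(z) = z^3 + z - 2 and Q(z) = z^2 - z + I*z + 56/9 - 4*I/3.
The denominator factors as Q(z) = (z - 2/3 - 2*I)*(z - 1/3 + 3*I), so z = 1/3 - 3*I is a simple zero of Q and P is analytic there; z = 1/3 - 3*I is therefore a simple pole and
  Res(f, z₀) = P(z₀)/Q'(z₀).

Q'(z) = 2*z - 1 + I, so Q'(1/3 - 3*I) = -1/3 - 5*I.
P(1/3 - 3*I) = -287/27 + 23*I.

Res(f, 1/3 - 3*I) = (-287/27 + 23*I)/(-1/3 - 5*I) = -4514/1017 - 821*I/339

Final answer: -4514/1017 - 821*I/339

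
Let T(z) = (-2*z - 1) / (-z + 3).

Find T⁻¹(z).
Set w = T(z) = (-2*z - 1) / (-z + 3) and solve for z:
  w*(-z + 3) = -2*z - 1
  3*w + z*(2 - w) + 1 = 0
  z*(2 - w) = -3*w - 1
  z = (3*w + 1)/(w - 2)
Renaming the variable, T⁻¹(z) = (3*z + 1)/(z - 2).
(Check: ad - bc = -7 ≠ 0, so T is invertible.)

Final answer: (3*z + 1)/(z - 2)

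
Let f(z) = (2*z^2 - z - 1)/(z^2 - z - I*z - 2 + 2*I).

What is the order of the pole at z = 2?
Factor the denominator:
  z^2 - z - I*z - 2 + 2*I = (z - 2)*(z + 1 - I)

The numerator P(z) = 2*z^2 - z - 1 has P(2) = 5 ≠ 0, so no factor of (z - 2) cancels.
Near z = 2 we can therefore write f(z) = g(z)/(z - 2) with g analytic at 2 and g(2) ≠ 0 (g is the numerator divided by the remaining denominator factors).

Hence z = 2 is a pole of order 1.

Final answer: 1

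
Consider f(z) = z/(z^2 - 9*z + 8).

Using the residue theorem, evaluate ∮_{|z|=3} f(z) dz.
By the residue theorem, ∮_C f(z) dz = 2πi · (sum of the residues of f at the poles inside |z| = 3).

The denominator factors as (z - 1)*(z - 8), so the singularities of f are simple poles at z = 1, z = 8.
  |1|² = 1 < 9 = 3², so this pole is inside the contour.
  |8|² = 64 > 9 = 3², so this pole is outside the contour.

With P(z) = z and Q(z) = z^2 - 9*z + 8, each pole is simple, so Res(f, z₀) = P(z₀)/Q'(z₀) with Q'(z) = 2*z - 9.
  Res(f, 1) = P(1)/Q'(1) = (1)/(-7) = -1/7

∮_C f(z) dz = 2πi · (-1/7) = -2*I*pi/7

Final answer: -2*I*pi/7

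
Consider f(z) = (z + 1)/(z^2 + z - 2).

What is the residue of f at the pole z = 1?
Write f(z) = P(z)/Q(z) with P(z) = z + 1 and Q(z) = z^2 + z - 2.
The denominator factors as Q(z) = (z + 2)*(z - 1), so z = 1 is a simple zero of Q and P is analytic there; z = 1 is therefore a simple pole and
  Res(f, z₀) = P(z₀)/Q'(z₀).

Q'(z) = 2*z + 1, so Q'(1) = 3.
P(1) = 2.

Res(f, 1) = (2)/(3) = 2/3

Final answer: 2/3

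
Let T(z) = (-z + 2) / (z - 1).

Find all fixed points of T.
T(z) = z means -z + 2 = z*(z - 1), i.e.
  z^2 - 2 = 0.
Discriminant: (0)^2 - 4*(1)*(-2) = 8, so the roots are real.
  z = (0 ± sqrt(8))/(2*(1))
Fixed points: {-sqrt(2), sqrt(2)}

Final answer: {-sqrt(2), sqrt(2)}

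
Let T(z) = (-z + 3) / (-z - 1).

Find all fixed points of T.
T(z) = z means -z + 3 = z*(-z - 1), i.e.
  -z^2 - 3 = 0.
Discriminant: (0)^2 - 4*(-1)*(-3) = -12, so the roots are complex conjugates.
  z = (0 ± I*sqrt(12))/(2*(-1))
Fixed points: {-sqrt(3)*I, sqrt(3)*I}

Final answer: {-sqrt(3)*I, sqrt(3)*I}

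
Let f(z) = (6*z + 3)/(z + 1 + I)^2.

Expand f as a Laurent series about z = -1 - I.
(-3 - 6*I)/(z + 1 + I)^2 + 6/(z + 1 + I)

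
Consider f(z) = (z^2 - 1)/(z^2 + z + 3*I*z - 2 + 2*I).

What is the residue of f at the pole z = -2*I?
Write f(z) = P(z)/Q(z) with P(z) = z^2 - 1 and Q(z) = z^2 + z + 3*I*z - 2 + 2*I.
The denominator factors as Q(z) = (z + 2*I)*(z + 1 + I), so z = -2*I is a simple zero of Q and P is analytic there; z = -2*I is therefore a simple pole and
  Res(f, z₀) = P(z₀)/Q'(z₀).

Q'(z) = 2*z + 1 + 3*I, so Q'(-2*I) = 1 - I.
P(-2*I) = -5.

Res(f, -2*I) = (-5)/(1 - I) = -5/2 - 5*I/2

Final answer: -5/2 - 5*I/2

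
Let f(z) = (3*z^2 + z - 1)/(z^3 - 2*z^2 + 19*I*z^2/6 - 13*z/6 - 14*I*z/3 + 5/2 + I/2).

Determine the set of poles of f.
The singularities of f are the zeros of the denominator. Factoring,
  z^3 - 2*z^2 + 19*I*z^2/6 - 13*z/6 - 14*I*z/3 + 5/2 + I/2 = (z + 3*I/2)*(z - 1 + 2*I/3)*(z - 1 + I)
so the candidates are z = -3*I/2, z = 1 - 2*I/3, z = 1 - I.

Check the numerator P(z) = 3*z^2 + z - 1 at each one:
  P(-3*I/2) = -31/4 - 3*I/2 ≠ 0, so z = -3*I/2 is a (simple) pole.
  P(1 - 2*I/3) = 5/3 - 14*I/3 ≠ 0, so z = 1 - 2*I/3 is a (simple) pole.
  P(1 - I) = -7*I ≠ 0, so z = 1 - I is a (simple) pole.

Poles of f: {-3*I/2, 1 - I, 1 - 2*I/3}

Final answer: {-3*I/2, 1 - I, 1 - 2*I/3}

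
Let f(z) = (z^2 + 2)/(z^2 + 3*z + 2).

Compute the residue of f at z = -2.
Write f(z) = P(z)/Q(z) with P(z) = z^2 + 2 and Q(z) = z^2 + 3*z + 2.
The denominator factors as Q(z) = (z + 1)*(z + 2), so z = -2 is a simple zero of Q and P is analytic there; z = -2 is therefore a simple pole and
  Res(f, z₀) = P(z₀)/Q'(z₀).

Q'(z) = 2*z + 3, so Q'(-2) = -1.
P(-2) = 6.

Res(f, -2) = (6)/(-1) = -6

Final answer: -6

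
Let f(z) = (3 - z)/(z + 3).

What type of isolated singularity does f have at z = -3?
Write f(z) = g(z)/(z + 3) with g(z) = 3 - z.
g is entire and g(-3) = 6 ≠ 0, so no factor of (z + 3) cancels: the Laurent expansion of f about z = -3 starts at the power -1, i.e. lim_{z→z₀} (z - z₀) f(z) = 6 is finite and nonzero.
So z = -3 is a pole of order 1.

Final answer: pole of order 1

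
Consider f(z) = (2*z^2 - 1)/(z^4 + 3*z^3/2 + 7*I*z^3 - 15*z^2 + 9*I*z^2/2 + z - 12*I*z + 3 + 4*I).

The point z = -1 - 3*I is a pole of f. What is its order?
Factor the denominator:
  z^4 + 3*z^3/2 + 7*I*z^3 - 15*z^2 + 9*I*z^2/2 + z - 12*I*z + 3 + 4*I = (z + 1 + 3*I)^2*(z + I)*(z - 1/2)

The numerator P(z) = 2*z^2 - 1 has P(-1 - 3*I) = -17 + 12*I ≠ 0, so no factor of (z + 1 + 3*I) cancels.
Near z = -1 - 3*I we can therefore write f(z) = g(z)/(z + 1 + 3*I)^2 with g analytic at -1 - 3*I and g(-1 - 3*I) ≠ 0 (g is the numerator divided by the remaining denominator factors).

Hence z = -1 - 3*I is a pole of order 2.

Final answer: 2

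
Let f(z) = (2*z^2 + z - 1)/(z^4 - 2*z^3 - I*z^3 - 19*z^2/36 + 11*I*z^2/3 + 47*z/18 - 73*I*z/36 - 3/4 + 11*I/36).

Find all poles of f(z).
{-1 + I, 1/3, 2/3 + I/2, 2 - I/2}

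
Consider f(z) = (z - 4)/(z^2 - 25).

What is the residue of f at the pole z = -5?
Write f(z) = P(z)/Q(z) with P(z) = z - 4 and Q(z) = z^2 - 25.
The denominator factors as Q(z) = (z + 5)*(z - 5), so z = -5 is a simple zero of Q and P is analytic there; z = -5 is therefore a simple pole and
  Res(f, z₀) = P(z₀)/Q'(z₀).

Q'(z) = 2*z, so Q'(-5) = -10.
P(-5) = -9.

Res(f, -5) = (-9)/(-10) = 9/10

Final answer: 9/10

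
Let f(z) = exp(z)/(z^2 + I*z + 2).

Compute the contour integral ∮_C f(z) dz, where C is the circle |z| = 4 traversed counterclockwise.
By the residue theorem, ∮_C f(z) dz = 2πi · (sum of the residues of f at the poles inside |z| = 4).

The denominator factors as (z - I)*(z + 2*I), so the singularities of f are simple poles at z = I, z = -2*I.
  |I|² = 1 < 16 = 4², so this pole is inside the contour.
  |-2*I|² = 4 < 16 = 4², so this pole is inside the contour.

With P(z) = exp(z) and Q(z) = z^2 + I*z + 2, each pole is simple, so Res(f, z₀) = P(z₀)/Q'(z₀) with Q'(z) = 2*z + I.
  Res(f, I) = P(I)/Q'(I) = (exp(I))/(3*I) = -I*exp(I)/3
  Res(f, -2*I) = P(-2*I)/Q'(-2*I) = (exp(-2*I))/(-3*I) = I*exp(-2*I)/3

Sum of residues inside C: -I*exp(I)/3 + I*exp(-2*I)/3
∮_C f(z) dz = 2πi · (-I*exp(I)/3 + I*exp(-2*I)/3) = 2*pi*exp(I)/3 - 2*pi*exp(-2*I)/3

Final answer: 2*pi*exp(I)/3 - 2*pi*exp(-2*I)/3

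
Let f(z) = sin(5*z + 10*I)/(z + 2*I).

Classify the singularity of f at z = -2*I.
Let u = z + 2*I. The argument of sin is 5*z + 10*I = 5u, so
  f = sin(5u)/u = ((5u) - (5u)^3/6 + ...)/u = 5 - (125/6)*u^2 + ...
The Laurent expansion about u = 0 has no negative powers; equivalently lim_{z→-2*I} f(z) = 5 exists and is finite.
So the singularity is removable.

Final answer: removable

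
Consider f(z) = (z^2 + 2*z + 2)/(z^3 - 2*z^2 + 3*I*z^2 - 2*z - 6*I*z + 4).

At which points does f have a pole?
The singularities of f are the zeros of the denominator. Factoring,
  z^3 - 2*z^2 + 3*I*z^2 - 2*z - 6*I*z + 4 = (z + I)*(z + 2*I)*(z - 2)
so the candidates are z = -I, z = -2*I, z = 2.

Check the numerator P(z) = z^2 + 2*z + 2 at each one:
  P(-I) = 1 - 2*I ≠ 0, so z = -I is a (simple) pole.
  P(-2*I) = -2 - 4*I ≠ 0, so z = -2*I is a (simple) pole.
  P(2) = 10 ≠ 0, so z = 2 is a (simple) pole.

Poles of f: {-2*I, -I, 2}

Final answer: {-2*I, -I, 2}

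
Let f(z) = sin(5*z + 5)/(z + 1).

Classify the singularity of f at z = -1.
Let u = z + 1. The argument of sin is 5*z + 5 = 5u, so
  f = sin(5u)/u = ((5u) - (5u)^3/6 + ...)/u = 5 - (125/6)*u^2 + ...
The Laurent expansion about u = 0 has no negative powers; equivalently lim_{z→-1} f(z) = 5 exists and is finite.
So the singularity is removable.

Final answer: removable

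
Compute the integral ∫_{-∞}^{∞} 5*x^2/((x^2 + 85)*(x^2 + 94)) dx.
5*pi*(-sqrt(85) + sqrt(94))/9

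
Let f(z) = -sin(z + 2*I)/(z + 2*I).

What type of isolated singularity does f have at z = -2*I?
Let u = z + 2*I. The argument of sin is z + 2*I = u, so
  f = -sin(u)/u = -((u) - (u)^3/6 + ...)/u = -1 + (1/6)*u^2 - ...
The Laurent expansion about u = 0 has no negative powers; equivalently lim_{z→-2*I} f(z) = -1 exists and is finite.
So the singularity is removable.

Final answer: removable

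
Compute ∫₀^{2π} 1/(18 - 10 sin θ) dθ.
sqrt(14)*pi/28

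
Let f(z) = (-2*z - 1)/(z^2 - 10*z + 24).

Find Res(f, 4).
Write f(z) = P(z)/Q(z) with P(z) = -2*z - 1 and Q(z) = z^2 - 10*z + 24.
The denominator factors as Q(z) = (z - 4)*(z - 6), so z = 4 is a simple zero of Q and P is analytic there; z = 4 is therefore a simple pole and
  Res(f, z₀) = P(z₀)/Q'(z₀).

Q'(z) = 2*z - 10, so Q'(4) = -2.
P(4) = -9.

Res(f, 4) = (-9)/(-2) = 9/2

Final answer: 9/2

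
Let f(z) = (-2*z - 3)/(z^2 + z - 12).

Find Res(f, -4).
-5/7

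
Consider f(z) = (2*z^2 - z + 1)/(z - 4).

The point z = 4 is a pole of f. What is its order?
1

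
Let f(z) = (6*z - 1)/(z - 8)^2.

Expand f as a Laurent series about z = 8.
47/(z - 8)^2 + 6/(z - 8)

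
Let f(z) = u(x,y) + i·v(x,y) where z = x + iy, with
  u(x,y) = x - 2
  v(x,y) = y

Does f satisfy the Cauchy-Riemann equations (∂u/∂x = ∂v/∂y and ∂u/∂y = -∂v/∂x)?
∂u/∂x = 1
∂v/∂y = 1
∂u/∂y = 0
∂v/∂x = 0
∂u/∂x = ∂v/∂y and ∂u/∂y = -∂v/∂x hold identically; f is analytic.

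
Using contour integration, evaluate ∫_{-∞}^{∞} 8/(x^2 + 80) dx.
Let f(z) = 8/(z^2 + 80). The denominator has no real zeros and deg Q - deg P = 2 ≥ 2, so the integral of f over the upper semicircle |z| = R tends to 0 as R → ∞. Closing the contour in the upper half-plane,
  ∫_{-∞}^{∞} f(x) dx = 2πi · Σ Res(f, z_k)  over the poles with Im z_k > 0.

Zeros of the denominator: z^2 + 80 = 0 gives z = ±4*sqrt(5)*I.
Upper half-plane: z = 4*sqrt(5)*I (simple).

Each pole is a simple zero of Q(z) = z^2 + 80, so Res(f, z₀) = P(z₀)/Q'(z₀) with P(z) = 8, Q'(z) = 2*z:
  Res(f, 4*sqrt(5)*I) = (8)/(8*sqrt(5)*I) = -sqrt(5)*I/5

∫_{-∞}^{∞} f(x) dx = 2πi · (-sqrt(5)*I/5) = 2*sqrt(5)*pi/5

Final answer: 2*sqrt(5)*pi/5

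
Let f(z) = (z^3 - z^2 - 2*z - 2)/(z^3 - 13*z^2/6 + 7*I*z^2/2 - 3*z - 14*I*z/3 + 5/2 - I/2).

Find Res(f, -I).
Write f(z) = P(z)/Q(z) with P(z) = z^3 - z^2 - 2*z - 2 and Q(z) = z^3 - 13*z^2/6 + 7*I*z^2/2 - 3*z - 14*I*z/3 + 5/2 - I/2.
The denominator factors as Q(z) = (z + I)*(z - 3/2 + 3*I/2)*(z - 2/3 + I), so z = -I is a simple zero of Q and P is analytic there; z = -I is therefore a simple pole and
  Res(f, z₀) = P(z₀)/Q'(z₀).

Q'(z) = 3*z^2 - 13*z/3 + 7*I*z - 3 - 14*I/3, so Q'(-I) = 1 - I/3.
P(-I) = -1 + 3*I.

Res(f, -I) = (-1 + 3*I)/(1 - I/3) = -9/5 + 12*I/5

Final answer: -9/5 + 12*I/5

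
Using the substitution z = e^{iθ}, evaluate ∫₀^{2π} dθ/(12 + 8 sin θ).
Call the integral J. The integrand is 2π-periodic and we integrate over a full period, so shifting θ does not change the value (θ → θ + π/2 turns sin θ into cos θ). Hence
  J = ∫₀^{2π} dθ/(12 + 8 cos θ).
Put z = e^{iθ}: then cos θ = (z + 1/z)/2, dθ = dz/(iz), and z runs once counterclockwise around |z| = 1:
  J = ∮_{|z|=1} 1/(12 + 8*(z + 1/z)/2) · dz/(iz) = (2/i) ∮_{|z|=1} dz/(8*z^2 + 24*z + 8).
The roots of 8*z^2 + 24*z + 8 are z = (-12 ± sqrt(12^2 - 8^2))/8, with sqrt(80) = 4*sqrt(5); their product is 1, so only z₊ = -3/2 + sqrt(5)/2 lies inside the unit circle (z₋ = -3/2 - sqrt(5)/2 lies outside).
z₊ is a simple zero of q(z) = 8*z^2 + 24*z + 8, so Res(1/q, z₊) = 1/q'(z₊) with q'(z) = 16*z + 24; and q'(z₊) = 8*(z₊ - z₋) = 8*sqrt(5).
Therefore J = (2/i) · 2πi · 1/(8*sqrt(5)) = 2*pi/(4*sqrt(5)) = sqrt(5)*pi/10

Final answer: sqrt(5)*pi/10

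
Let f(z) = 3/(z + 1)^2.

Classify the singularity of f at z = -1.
Write f(z) = g(z)/(z + 1)^2 with g(z) = 3.
g is entire and g(-1) = 3 ≠ 0, so no factor of (z + 1) cancels: the Laurent expansion of f about z = -1 starts at the power -2, i.e. lim_{z→z₀} (z - z₀)^2 f(z) = 3 is finite and nonzero.
So z = -1 is a pole of order 2.

Final answer: pole of order 2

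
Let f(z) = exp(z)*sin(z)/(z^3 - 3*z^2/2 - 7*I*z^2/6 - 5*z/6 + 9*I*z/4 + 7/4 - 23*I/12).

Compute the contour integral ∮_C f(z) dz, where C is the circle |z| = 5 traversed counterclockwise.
pi*(-228/725 - 396*I/725)*exp(1 - I/2)*sin(1 - I/2) + pi*(1272/5725 - 1296*I/5725)*exp(-1 + I)*sin(1 - I) + pi*(3564/6641 + 2124*I/6641)*exp(3/2 + 2*I/3)*sin(3/2 + 2*I/3)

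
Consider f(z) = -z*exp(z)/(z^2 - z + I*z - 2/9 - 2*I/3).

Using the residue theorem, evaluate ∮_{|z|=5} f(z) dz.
By the residue theorem, ∮_C f(z) dz = 2πi · (sum of the residues of f at the poles inside |z| = 5).

The denominator factors as (z + 2*I/3)*(z - 1 + I/3), so the singularities of f are simple poles at z = -2*I/3, z = 1 - I/3.
  |-2*I/3|² = 4/9 < 25 = 5², so this pole is inside the contour.
  |1 - I/3|² = 10/9 < 25 = 5², so this pole is inside the contour.

With P(z) = -z*exp(z) and Q(z) = z^2 - z + I*z - 2/9 - 2*I/3, each pole is simple, so Res(f, z₀) = P(z₀)/Q'(z₀) with Q'(z) = 2*z - 1 + I.
  Res(f, -2*I/3) = P(-2*I/3)/Q'(-2*I/3) = (2*I*exp(-2*I/3)/3)/(-1 - I/3) = (-1/5 - 3*I/5)*exp(-2*I/3)
  Res(f, 1 - I/3) = P(1 - I/3)/Q'(1 - I/3) = ((-1 + I/3)*exp(1 - I/3))/(1 + I/3) = (-4/5 + 3*I/5)*exp(1 - I/3)

Sum of residues inside C: (-1/5 - 3*I/5)*exp(-2*I/3) + (-4/5 + 3*I/5)*exp(1 - I/3)
∮_C f(z) dz = 2πi · ((-1/5 - 3*I/5)*exp(-2*I/3) + (-4/5 + 3*I/5)*exp(1 - I/3)) = pi*(-6/5 - 8*I/5)*exp(1 - I/3) + pi*(6/5 - 2*I/5)*exp(-2*I/3)

Final answer: pi*(-6/5 - 8*I/5)*exp(1 - I/3) + pi*(6/5 - 2*I/5)*exp(-2*I/3)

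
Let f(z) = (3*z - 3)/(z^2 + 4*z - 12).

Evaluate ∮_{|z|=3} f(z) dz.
By the residue theorem, ∮_C f(z) dz = 2πi · (sum of the residues of f at the poles inside |z| = 3).

The denominator factors as (z + 6)*(z - 2), so the singularities of f are simple poles at z = -6, z = 2.
  |-6|² = 36 > 9 = 3², so this pole is outside the contour.
  |2|² = 4 < 9 = 3², so this pole is inside the contour.

With P(z) = 3*z - 3 and Q(z) = z^2 + 4*z - 12, each pole is simple, so Res(f, z₀) = P(z₀)/Q'(z₀) with Q'(z) = 2*z + 4.
  Res(f, 2) = P(2)/Q'(2) = (3)/(8) = 3/8

∮_C f(z) dz = 2πi · (3/8) = 3*I*pi/4

Final answer: 3*I*pi/4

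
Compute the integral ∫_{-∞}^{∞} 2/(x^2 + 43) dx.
Let f(z) = 2/(z^2 + 43). The denominator has no real zeros and deg Q - deg P = 2 ≥ 2, so the integral of f over the upper semicircle |z| = R tends to 0 as R → ∞. Closing the contour in the upper half-plane,
  ∫_{-∞}^{∞} f(x) dx = 2πi · Σ Res(f, z_k)  over the poles with Im z_k > 0.

Zeros of the denominator: z^2 + 43 = 0 gives z = ±sqrt(43)*I.
Upper half-plane: z = sqrt(43)*I (simple).

Each pole is a simple zero of Q(z) = z^2 + 43, so Res(f, z₀) = P(z₀)/Q'(z₀) with P(z) = 2, Q'(z) = 2*z:
  Res(f, sqrt(43)*I) = (2)/(2*sqrt(43)*I) = -sqrt(43)*I/43

∫_{-∞}^{∞} f(x) dx = 2πi · (-sqrt(43)*I/43) = 2*sqrt(43)*pi/43

Final answer: 2*sqrt(43)*pi/43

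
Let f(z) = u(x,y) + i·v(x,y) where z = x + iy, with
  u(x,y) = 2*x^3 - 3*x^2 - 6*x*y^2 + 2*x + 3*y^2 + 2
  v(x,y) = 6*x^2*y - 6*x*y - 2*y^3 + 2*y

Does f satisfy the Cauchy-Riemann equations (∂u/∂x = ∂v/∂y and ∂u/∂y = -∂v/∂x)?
∂u/∂x = 6*x^2 - 6*x - 6*y^2 + 2
∂v/∂y = 6*x^2 - 6*x - 6*y^2 + 2
∂u/∂y = -12*x*y + 6*y
∂v/∂x = 12*x*y - 6*y
∂u/∂x = ∂v/∂y and ∂u/∂y = -∂v/∂x hold identically; f is analytic.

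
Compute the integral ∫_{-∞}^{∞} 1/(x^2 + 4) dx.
pi/2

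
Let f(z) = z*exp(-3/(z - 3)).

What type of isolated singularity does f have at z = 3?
Let u = z - 3. Then
  e^(-3/u) = Σ_{k≥0} (-3)^k/(k!·u^k) = 1 - 3/u + 9/(2*u^2) - 9/(2*u^3) + ...
which has infinitely many negative powers of u, so exp(-3/(z - 3)) has an essential singularity at z = 3.
The extra factor z is a nonzero polynomial; if the product had at most a pole at z = 3, dividing by that polynomial would leave exp(-3/(z - 3)) with at most a pole too — contradiction. (Equivalently, the product's Laurent series still has infinitely many negative powers.)
So the singularity is essential.

Final answer: essential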